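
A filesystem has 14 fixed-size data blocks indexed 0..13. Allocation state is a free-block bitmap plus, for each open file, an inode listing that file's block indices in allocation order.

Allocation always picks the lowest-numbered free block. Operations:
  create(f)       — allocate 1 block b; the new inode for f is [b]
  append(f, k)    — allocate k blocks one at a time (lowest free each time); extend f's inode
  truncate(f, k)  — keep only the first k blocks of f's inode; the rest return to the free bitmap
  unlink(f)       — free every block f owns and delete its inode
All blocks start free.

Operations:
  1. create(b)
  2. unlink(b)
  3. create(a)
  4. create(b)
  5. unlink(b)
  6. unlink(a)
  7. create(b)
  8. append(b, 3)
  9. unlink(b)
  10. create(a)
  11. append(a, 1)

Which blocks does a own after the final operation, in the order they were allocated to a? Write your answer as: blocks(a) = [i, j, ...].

blocks(a) = [0, 1]

after create(b) → b:[0]  free=[F.............]
after unlink(b) →   free=[..............]
after create(a) → a:[0]  free=[F.............]
after create(b) → a:[0], b:[1]  free=[FF............]
after unlink(b) → a:[0]  free=[F.............]
after unlink(a) →   free=[..............]
after create(b) → b:[0]  free=[F.............]
after append(b, 3) → b:[0, 1, 2, 3]  free=[FFFF..........]
after unlink(b) →   free=[..............]
after create(a) → a:[0]  free=[F.............]
after append(a, 1) → a:[0, 1]  free=[FF............]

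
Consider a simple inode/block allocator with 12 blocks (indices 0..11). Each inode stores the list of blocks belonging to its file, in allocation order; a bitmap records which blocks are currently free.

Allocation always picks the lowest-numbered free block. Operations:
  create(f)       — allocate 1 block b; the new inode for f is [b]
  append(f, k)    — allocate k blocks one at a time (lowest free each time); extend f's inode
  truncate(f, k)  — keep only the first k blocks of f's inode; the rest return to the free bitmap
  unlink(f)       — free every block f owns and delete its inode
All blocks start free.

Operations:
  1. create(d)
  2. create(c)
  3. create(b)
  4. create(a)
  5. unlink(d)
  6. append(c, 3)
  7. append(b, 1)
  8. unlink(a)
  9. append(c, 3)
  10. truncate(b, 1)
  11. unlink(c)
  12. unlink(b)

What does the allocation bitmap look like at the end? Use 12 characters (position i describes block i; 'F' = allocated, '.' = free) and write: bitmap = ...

  1. create(d)  ⇒  F...........  {d→[0]}
  2. create(c)  ⇒  FF..........  {c→[1]; d→[0]}
  3. create(b)  ⇒  FFF.........  {b→[2]; c→[1]; d→[0]}
  4. create(a)  ⇒  FFFF........  {a→[3]; b→[2]; c→[1]; d→[0]}
  5. unlink(d)  ⇒  .FFF........  {a→[3]; b→[2]; c→[1]}
  6. append(c, 3)  ⇒  FFFFFF......  {a→[3]; b→[2]; c→[1, 0, 4, 5]}
  7. append(b, 1)  ⇒  FFFFFFF.....  {a→[3]; b→[2, 6]; c→[1, 0, 4, 5]}
  8. unlink(a)  ⇒  FFF.FFF.....  {b→[2, 6]; c→[1, 0, 4, 5]}
  9. append(c, 3)  ⇒  FFFFFFFFF...  {b→[2, 6]; c→[1, 0, 4, 5, 3, 7, 8]}
  10. truncate(b, 1)  ⇒  FFFFFF.FF...  {b→[2]; c→[1, 0, 4, 5, 3, 7, 8]}
  11. unlink(c)  ⇒  ..F.........  {b→[2]}
  12. unlink(b)  ⇒  ............  {}

bitmap = ............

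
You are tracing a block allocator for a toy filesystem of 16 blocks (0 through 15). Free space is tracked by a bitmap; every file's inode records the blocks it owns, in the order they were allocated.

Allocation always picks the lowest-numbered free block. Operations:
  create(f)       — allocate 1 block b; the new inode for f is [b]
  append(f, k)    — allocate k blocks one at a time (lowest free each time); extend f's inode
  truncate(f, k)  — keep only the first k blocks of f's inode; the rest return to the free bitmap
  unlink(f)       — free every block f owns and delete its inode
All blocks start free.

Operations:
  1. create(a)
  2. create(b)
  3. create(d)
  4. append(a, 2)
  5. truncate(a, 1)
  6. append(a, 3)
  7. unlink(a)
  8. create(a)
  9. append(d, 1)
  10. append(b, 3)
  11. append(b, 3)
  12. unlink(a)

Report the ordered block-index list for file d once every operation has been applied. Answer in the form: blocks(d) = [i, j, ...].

blocks(d) = [2, 3]

after create(a) → a:[0]  free=[F...............]
after create(b) → a:[0], b:[1]  free=[FF..............]
after create(d) → a:[0], b:[1], d:[2]  free=[FFF.............]
after append(a, 2) → a:[0, 3, 4], b:[1], d:[2]  free=[FFFFF...........]
after truncate(a, 1) → a:[0], b:[1], d:[2]  free=[FFF.............]
after append(a, 3) → a:[0, 3, 4, 5], b:[1], d:[2]  free=[FFFFFF..........]
after unlink(a) → b:[1], d:[2]  free=[.FF.............]
after create(a) → a:[0], b:[1], d:[2]  free=[FFF.............]
after append(d, 1) → a:[0], b:[1], d:[2, 3]  free=[FFFF............]
after append(b, 3) → a:[0], b:[1, 4, 5, 6], d:[2, 3]  free=[FFFFFFF.........]
after append(b, 3) → a:[0], b:[1, 4, 5, 6, 7, 8, 9], d:[2, 3]  free=[FFFFFFFFFF......]
after unlink(a) → b:[1, 4, 5, 6, 7, 8, 9], d:[2, 3]  free=[.FFFFFFFFF......]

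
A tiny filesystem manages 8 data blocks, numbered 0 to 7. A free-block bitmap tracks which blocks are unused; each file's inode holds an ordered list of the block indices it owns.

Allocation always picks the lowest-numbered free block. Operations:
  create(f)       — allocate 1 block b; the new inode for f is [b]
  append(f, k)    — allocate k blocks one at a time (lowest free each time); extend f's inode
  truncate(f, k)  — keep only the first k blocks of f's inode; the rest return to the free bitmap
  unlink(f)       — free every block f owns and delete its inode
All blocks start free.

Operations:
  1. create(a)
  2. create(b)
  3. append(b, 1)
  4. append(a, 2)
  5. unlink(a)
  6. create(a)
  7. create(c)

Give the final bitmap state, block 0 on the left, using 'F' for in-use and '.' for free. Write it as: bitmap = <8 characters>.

bitmap = FFFF....

[1] create(a) — a=0 (map F.......)
[2] create(b) — a=0 b=1 (map FF......)
[3] append(b, 1) — a=0 b=1,2 (map FFF.....)
[4] append(a, 2) — a=0,3,4 b=1,2 (map FFFFF...)
[5] unlink(a) — b=1,2 (map .FF.....)
[6] create(a) — a=0 b=1,2 (map FFF.....)
[7] create(c) — a=0 b=1,2 c=3 (map FFFF....)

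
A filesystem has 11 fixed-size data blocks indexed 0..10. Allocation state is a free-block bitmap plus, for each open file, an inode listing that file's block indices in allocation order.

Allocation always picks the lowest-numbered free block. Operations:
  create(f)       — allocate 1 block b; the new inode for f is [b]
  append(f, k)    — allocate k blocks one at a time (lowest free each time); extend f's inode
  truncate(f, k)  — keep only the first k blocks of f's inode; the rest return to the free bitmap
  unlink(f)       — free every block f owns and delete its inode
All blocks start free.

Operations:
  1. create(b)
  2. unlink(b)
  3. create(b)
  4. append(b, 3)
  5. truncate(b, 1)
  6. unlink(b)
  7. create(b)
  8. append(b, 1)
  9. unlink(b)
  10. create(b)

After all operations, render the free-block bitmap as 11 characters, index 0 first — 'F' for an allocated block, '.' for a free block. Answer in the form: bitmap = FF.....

bitmap = F..........

[1] create(b) — b=0 (map F..........)
[2] unlink(b) —  (map ...........)
[3] create(b) — b=0 (map F..........)
[4] append(b, 3) — b=0,1,2,3 (map FFFF.......)
[5] truncate(b, 1) — b=0 (map F..........)
[6] unlink(b) —  (map ...........)
[7] create(b) — b=0 (map F..........)
[8] append(b, 1) — b=0,1 (map FF.........)
[9] unlink(b) —  (map ...........)
[10] create(b) — b=0 (map F..........)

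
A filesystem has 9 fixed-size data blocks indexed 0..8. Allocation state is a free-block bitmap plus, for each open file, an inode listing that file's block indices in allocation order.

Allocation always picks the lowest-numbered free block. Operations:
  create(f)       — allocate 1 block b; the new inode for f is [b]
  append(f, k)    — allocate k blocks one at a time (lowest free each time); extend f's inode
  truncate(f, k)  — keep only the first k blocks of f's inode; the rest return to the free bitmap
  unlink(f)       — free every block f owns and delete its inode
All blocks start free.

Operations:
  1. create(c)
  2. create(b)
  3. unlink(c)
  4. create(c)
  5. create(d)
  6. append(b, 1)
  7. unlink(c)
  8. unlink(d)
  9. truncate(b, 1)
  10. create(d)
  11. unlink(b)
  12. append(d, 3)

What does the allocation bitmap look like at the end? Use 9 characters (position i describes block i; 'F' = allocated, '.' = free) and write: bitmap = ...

bitmap = FFFF.....

  1. create(c)  ⇒  F........  {c→[0]}
  2. create(b)  ⇒  FF.......  {b→[1]; c→[0]}
  3. unlink(c)  ⇒  .F.......  {b→[1]}
  4. create(c)  ⇒  FF.......  {b→[1]; c→[0]}
  5. create(d)  ⇒  FFF......  {b→[1]; c→[0]; d→[2]}
  6. append(b, 1)  ⇒  FFFF.....  {b→[1, 3]; c→[0]; d→[2]}
  7. unlink(c)  ⇒  .FFF.....  {b→[1, 3]; d→[2]}
  8. unlink(d)  ⇒  .F.F.....  {b→[1, 3]}
  9. truncate(b, 1)  ⇒  .F.......  {b→[1]}
  10. create(d)  ⇒  FF.......  {b→[1]; d→[0]}
  11. unlink(b)  ⇒  F........  {d→[0]}
  12. append(d, 3)  ⇒  FFFF.....  {d→[0, 1, 2, 3]}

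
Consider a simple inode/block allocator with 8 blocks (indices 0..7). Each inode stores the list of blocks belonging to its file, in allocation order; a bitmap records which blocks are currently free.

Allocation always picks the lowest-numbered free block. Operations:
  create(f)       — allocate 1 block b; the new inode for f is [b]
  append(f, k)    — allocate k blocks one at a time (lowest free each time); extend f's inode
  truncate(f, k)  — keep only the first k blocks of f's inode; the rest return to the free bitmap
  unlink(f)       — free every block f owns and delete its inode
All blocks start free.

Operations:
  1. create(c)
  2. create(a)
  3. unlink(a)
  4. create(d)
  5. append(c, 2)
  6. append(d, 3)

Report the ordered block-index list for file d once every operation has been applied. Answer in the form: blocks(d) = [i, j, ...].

blocks(d) = [1, 4, 5, 6]

[1] create(c) — c=0 (map F.......)
[2] create(a) — a=1 c=0 (map FF......)
[3] unlink(a) — c=0 (map F.......)
[4] create(d) — c=0 d=1 (map FF......)
[5] append(c, 2) — c=0,2,3 d=1 (map FFFF....)
[6] append(d, 3) — c=0,2,3 d=1,4,5,6 (map FFFFFFF.)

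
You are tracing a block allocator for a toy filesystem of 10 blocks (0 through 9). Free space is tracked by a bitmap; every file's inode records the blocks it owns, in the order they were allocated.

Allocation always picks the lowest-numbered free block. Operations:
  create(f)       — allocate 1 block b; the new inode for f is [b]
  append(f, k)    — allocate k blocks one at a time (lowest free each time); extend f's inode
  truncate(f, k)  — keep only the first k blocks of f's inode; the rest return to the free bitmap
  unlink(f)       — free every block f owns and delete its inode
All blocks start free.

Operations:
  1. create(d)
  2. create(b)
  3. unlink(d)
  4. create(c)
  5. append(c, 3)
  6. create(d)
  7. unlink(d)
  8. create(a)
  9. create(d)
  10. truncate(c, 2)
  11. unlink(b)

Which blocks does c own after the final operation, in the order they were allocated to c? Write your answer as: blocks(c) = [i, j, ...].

create(d): bitmap=F......... | d=[0]
create(b): bitmap=FF........ | b=[1] d=[0]
unlink(d): bitmap=.F........ | b=[1]
create(c): bitmap=FF........ | b=[1] c=[0]
append(c, 3): bitmap=FFFFF..... | b=[1] c=[0, 2, 3, 4]
create(d): bitmap=FFFFFF.... | b=[1] c=[0, 2, 3, 4] d=[5]
unlink(d): bitmap=FFFFF..... | b=[1] c=[0, 2, 3, 4]
create(a): bitmap=FFFFFF.... | a=[5] b=[1] c=[0, 2, 3, 4]
create(d): bitmap=FFFFFFF... | a=[5] b=[1] c=[0, 2, 3, 4] d=[6]
truncate(c, 2): bitmap=FFF..FF... | a=[5] b=[1] c=[0, 2] d=[6]
unlink(b): bitmap=F.F..FF... | a=[5] c=[0, 2] d=[6]

blocks(c) = [0, 2]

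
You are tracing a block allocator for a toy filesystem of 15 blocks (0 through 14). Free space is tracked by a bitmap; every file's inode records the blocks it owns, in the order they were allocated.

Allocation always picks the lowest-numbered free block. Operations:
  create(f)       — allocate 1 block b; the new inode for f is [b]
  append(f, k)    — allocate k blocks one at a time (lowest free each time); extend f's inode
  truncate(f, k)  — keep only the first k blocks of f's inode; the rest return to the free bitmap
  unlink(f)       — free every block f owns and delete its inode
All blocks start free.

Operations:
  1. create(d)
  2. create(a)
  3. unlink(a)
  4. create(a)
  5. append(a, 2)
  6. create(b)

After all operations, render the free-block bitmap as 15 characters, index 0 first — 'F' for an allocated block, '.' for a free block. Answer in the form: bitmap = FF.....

[1] create(d) — d=0 (map F..............)
[2] create(a) — a=1 d=0 (map FF.............)
[3] unlink(a) — d=0 (map F..............)
[4] create(a) — a=1 d=0 (map FF.............)
[5] append(a, 2) — a=1,2,3 d=0 (map FFFF...........)
[6] create(b) — a=1,2,3 b=4 d=0 (map FFFFF..........)

bitmap = FFFFF..........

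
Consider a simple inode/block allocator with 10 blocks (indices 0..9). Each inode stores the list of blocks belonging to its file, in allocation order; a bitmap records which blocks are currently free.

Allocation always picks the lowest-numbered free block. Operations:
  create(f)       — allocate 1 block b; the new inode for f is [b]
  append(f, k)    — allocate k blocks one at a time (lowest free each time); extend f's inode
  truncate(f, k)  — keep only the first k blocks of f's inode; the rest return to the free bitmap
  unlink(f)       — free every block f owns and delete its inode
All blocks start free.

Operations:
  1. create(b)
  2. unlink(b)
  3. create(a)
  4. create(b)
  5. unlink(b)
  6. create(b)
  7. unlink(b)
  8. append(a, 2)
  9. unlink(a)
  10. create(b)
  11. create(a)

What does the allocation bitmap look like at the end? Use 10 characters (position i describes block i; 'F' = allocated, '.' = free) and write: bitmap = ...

bitmap = FF........

after create(b) → b:[0]  free=[F.........]
after unlink(b) →   free=[..........]
after create(a) → a:[0]  free=[F.........]
after create(b) → a:[0], b:[1]  free=[FF........]
after unlink(b) → a:[0]  free=[F.........]
after create(b) → a:[0], b:[1]  free=[FF........]
after unlink(b) → a:[0]  free=[F.........]
after append(a, 2) → a:[0, 1, 2]  free=[FFF.......]
after unlink(a) →   free=[..........]
after create(b) → b:[0]  free=[F.........]
after create(a) → a:[1], b:[0]  free=[FF........]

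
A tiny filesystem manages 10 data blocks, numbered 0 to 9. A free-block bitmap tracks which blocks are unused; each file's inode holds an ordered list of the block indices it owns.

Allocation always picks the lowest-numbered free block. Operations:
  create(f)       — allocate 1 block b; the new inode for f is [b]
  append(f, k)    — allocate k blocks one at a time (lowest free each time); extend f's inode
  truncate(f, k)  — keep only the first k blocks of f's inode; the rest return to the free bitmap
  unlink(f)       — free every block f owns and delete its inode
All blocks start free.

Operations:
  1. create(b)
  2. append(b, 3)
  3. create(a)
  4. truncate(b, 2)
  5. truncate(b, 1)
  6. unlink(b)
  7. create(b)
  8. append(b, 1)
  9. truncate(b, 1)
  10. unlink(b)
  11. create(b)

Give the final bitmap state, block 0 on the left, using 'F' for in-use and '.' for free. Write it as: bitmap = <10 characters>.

after create(b) → b:[0]  free=[F.........]
after append(b, 3) → b:[0, 1, 2, 3]  free=[FFFF......]
after create(a) → a:[4], b:[0, 1, 2, 3]  free=[FFFFF.....]
after truncate(b, 2) → a:[4], b:[0, 1]  free=[FF..F.....]
after truncate(b, 1) → a:[4], b:[0]  free=[F...F.....]
after unlink(b) → a:[4]  free=[....F.....]
after create(b) → a:[4], b:[0]  free=[F...F.....]
after append(b, 1) → a:[4], b:[0, 1]  free=[FF..F.....]
after truncate(b, 1) → a:[4], b:[0]  free=[F...F.....]
after unlink(b) → a:[4]  free=[....F.....]
after create(b) → a:[4], b:[0]  free=[F...F.....]

bitmap = F...F.....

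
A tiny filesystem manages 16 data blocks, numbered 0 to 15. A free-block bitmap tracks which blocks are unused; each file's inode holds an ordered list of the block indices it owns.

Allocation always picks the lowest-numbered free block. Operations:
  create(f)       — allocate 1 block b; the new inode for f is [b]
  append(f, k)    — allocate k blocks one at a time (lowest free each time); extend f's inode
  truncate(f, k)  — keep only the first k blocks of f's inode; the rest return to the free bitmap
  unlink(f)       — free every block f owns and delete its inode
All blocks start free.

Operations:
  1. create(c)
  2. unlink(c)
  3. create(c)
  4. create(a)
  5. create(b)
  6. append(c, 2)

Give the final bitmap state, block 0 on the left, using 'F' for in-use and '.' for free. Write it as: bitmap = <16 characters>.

bitmap = FFFFF...........

after create(c) → c:[0]  free=[F...............]
after unlink(c) →   free=[................]
after create(c) → c:[0]  free=[F...............]
after create(a) → a:[1], c:[0]  free=[FF..............]
after create(b) → a:[1], b:[2], c:[0]  free=[FFF.............]
after append(c, 2) → a:[1], b:[2], c:[0, 3, 4]  free=[FFFFF...........]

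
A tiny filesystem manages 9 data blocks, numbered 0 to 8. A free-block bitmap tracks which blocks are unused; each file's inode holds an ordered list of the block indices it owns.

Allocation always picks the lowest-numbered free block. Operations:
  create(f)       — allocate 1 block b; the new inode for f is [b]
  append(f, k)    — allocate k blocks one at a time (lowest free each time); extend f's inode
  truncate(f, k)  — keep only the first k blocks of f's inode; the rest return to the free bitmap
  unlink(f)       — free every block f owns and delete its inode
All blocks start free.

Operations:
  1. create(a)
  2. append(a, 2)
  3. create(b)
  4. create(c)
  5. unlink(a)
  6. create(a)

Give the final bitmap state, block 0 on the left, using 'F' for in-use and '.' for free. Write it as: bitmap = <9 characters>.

bitmap = F..FF....

after create(a) → a:[0]  free=[F........]
after append(a, 2) → a:[0, 1, 2]  free=[FFF......]
after create(b) → a:[0, 1, 2], b:[3]  free=[FFFF.....]
after create(c) → a:[0, 1, 2], b:[3], c:[4]  free=[FFFFF....]
after unlink(a) → b:[3], c:[4]  free=[...FF....]
after create(a) → a:[0], b:[3], c:[4]  free=[F..FF....]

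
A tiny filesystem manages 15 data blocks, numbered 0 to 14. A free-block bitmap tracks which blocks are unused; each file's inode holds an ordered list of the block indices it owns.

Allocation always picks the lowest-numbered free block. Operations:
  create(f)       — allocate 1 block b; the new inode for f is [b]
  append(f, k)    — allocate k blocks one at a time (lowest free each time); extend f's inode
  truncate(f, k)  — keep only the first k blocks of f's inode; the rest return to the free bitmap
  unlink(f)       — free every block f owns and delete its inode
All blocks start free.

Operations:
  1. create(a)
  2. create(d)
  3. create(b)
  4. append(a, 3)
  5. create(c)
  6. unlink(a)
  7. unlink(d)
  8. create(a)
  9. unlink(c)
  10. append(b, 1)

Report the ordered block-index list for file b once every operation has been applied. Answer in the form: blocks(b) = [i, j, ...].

blocks(b) = [2, 1]

after create(a) → a:[0]  free=[F..............]
after create(d) → a:[0], d:[1]  free=[FF.............]
after create(b) → a:[0], b:[2], d:[1]  free=[FFF............]
after append(a, 3) → a:[0, 3, 4, 5], b:[2], d:[1]  free=[FFFFFF.........]
after create(c) → a:[0, 3, 4, 5], b:[2], c:[6], d:[1]  free=[FFFFFFF........]
after unlink(a) → b:[2], c:[6], d:[1]  free=[.FF...F........]
after unlink(d) → b:[2], c:[6]  free=[..F...F........]
after create(a) → a:[0], b:[2], c:[6]  free=[F.F...F........]
after unlink(c) → a:[0], b:[2]  free=[F.F............]
after append(b, 1) → a:[0], b:[2, 1]  free=[FFF............]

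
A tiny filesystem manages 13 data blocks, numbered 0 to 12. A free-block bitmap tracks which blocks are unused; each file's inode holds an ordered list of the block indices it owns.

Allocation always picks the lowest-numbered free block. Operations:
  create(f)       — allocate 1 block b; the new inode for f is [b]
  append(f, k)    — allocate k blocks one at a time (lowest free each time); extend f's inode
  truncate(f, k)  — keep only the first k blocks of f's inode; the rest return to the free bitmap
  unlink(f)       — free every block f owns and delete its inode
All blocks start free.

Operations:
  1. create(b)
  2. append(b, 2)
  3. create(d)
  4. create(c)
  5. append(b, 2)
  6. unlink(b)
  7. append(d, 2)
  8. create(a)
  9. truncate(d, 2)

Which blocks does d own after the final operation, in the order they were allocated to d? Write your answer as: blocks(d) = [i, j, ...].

blocks(d) = [3, 0]

create(b): bitmap=F............ | b=[0]
append(b, 2): bitmap=FFF.......... | b=[0, 1, 2]
create(d): bitmap=FFFF......... | b=[0, 1, 2] d=[3]
create(c): bitmap=FFFFF........ | b=[0, 1, 2] c=[4] d=[3]
append(b, 2): bitmap=FFFFFFF...... | b=[0, 1, 2, 5, 6] c=[4] d=[3]
unlink(b): bitmap=...FF........ | c=[4] d=[3]
append(d, 2): bitmap=FF.FF........ | c=[4] d=[3, 0, 1]
create(a): bitmap=FFFFF........ | a=[2] c=[4] d=[3, 0, 1]
truncate(d, 2): bitmap=F.FFF........ | a=[2] c=[4] d=[3, 0]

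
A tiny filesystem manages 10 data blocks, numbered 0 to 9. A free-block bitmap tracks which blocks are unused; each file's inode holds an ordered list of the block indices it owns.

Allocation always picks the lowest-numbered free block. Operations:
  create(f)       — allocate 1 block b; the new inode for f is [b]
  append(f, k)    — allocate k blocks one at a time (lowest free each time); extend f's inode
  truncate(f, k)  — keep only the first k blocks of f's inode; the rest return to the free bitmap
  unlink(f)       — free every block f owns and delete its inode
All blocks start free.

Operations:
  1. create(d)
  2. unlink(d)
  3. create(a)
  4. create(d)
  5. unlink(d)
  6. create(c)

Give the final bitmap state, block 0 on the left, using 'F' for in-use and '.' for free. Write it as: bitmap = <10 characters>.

after create(d) → d:[0]  free=[F.........]
after unlink(d) →   free=[..........]
after create(a) → a:[0]  free=[F.........]
after create(d) → a:[0], d:[1]  free=[FF........]
after unlink(d) → a:[0]  free=[F.........]
after create(c) → a:[0], c:[1]  free=[FF........]

bitmap = FF........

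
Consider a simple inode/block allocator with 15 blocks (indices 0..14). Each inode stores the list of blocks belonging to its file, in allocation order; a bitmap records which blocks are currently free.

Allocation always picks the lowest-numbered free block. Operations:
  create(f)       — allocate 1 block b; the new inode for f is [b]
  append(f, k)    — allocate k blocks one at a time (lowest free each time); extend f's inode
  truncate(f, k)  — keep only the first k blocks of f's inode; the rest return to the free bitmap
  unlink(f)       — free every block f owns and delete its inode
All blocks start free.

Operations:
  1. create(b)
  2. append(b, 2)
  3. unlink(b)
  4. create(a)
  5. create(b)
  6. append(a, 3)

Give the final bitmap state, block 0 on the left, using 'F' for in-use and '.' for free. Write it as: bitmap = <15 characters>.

  1. create(b)  ⇒  F..............  {b→[0]}
  2. append(b, 2)  ⇒  FFF............  {b→[0, 1, 2]}
  3. unlink(b)  ⇒  ...............  {}
  4. create(a)  ⇒  F..............  {a→[0]}
  5. create(b)  ⇒  FF.............  {a→[0]; b→[1]}
  6. append(a, 3)  ⇒  FFFFF..........  {a→[0, 2, 3, 4]; b→[1]}

bitmap = FFFFF..........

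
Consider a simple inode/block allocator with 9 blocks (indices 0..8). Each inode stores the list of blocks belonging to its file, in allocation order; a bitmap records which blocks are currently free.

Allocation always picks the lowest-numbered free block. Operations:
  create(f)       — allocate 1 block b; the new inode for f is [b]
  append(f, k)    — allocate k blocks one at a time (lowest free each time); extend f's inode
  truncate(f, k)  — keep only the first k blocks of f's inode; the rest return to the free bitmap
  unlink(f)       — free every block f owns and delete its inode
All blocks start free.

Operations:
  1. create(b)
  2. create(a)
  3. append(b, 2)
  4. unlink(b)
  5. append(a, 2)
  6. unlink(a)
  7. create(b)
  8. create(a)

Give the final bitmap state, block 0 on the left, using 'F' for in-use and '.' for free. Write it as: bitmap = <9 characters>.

[1] create(b) — b=0 (map F........)
[2] create(a) — a=1 b=0 (map FF.......)
[3] append(b, 2) — a=1 b=0,2,3 (map FFFF.....)
[4] unlink(b) — a=1 (map .F.......)
[5] append(a, 2) — a=1,0,2 (map FFF......)
[6] unlink(a) —  (map .........)
[7] create(b) — b=0 (map F........)
[8] create(a) — a=1 b=0 (map FF.......)

bitmap = FF.......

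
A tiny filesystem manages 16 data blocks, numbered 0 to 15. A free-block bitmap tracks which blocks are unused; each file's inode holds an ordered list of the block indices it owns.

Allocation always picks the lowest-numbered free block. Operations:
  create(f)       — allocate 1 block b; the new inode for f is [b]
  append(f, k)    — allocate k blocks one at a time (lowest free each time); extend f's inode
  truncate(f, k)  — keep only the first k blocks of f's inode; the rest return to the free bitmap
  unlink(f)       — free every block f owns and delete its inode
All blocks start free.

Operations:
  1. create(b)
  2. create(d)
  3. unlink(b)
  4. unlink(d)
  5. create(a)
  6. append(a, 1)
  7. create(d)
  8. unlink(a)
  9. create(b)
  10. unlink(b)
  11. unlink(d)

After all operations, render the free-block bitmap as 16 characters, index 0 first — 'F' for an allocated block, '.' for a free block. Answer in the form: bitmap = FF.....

after create(b) → b:[0]  free=[F...............]
after create(d) → b:[0], d:[1]  free=[FF..............]
after unlink(b) → d:[1]  free=[.F..............]
after unlink(d) →   free=[................]
after create(a) → a:[0]  free=[F...............]
after append(a, 1) → a:[0, 1]  free=[FF..............]
after create(d) → a:[0, 1], d:[2]  free=[FFF.............]
after unlink(a) → d:[2]  free=[..F.............]
after create(b) → b:[0], d:[2]  free=[F.F.............]
after unlink(b) → d:[2]  free=[..F.............]
after unlink(d) →   free=[................]

bitmap = ................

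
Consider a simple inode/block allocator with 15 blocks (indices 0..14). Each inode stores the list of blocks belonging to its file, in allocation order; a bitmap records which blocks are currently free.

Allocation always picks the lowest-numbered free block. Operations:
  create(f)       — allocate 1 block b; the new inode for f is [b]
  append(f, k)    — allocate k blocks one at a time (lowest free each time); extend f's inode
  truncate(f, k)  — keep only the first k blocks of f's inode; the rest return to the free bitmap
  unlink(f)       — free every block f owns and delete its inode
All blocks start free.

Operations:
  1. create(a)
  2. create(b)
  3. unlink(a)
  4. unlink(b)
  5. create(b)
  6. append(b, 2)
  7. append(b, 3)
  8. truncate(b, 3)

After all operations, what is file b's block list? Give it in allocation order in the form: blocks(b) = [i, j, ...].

blocks(b) = [0, 1, 2]

create(a): bitmap=F.............. | a=[0]
create(b): bitmap=FF............. | a=[0] b=[1]
unlink(a): bitmap=.F............. | b=[1]
unlink(b): bitmap=............... | 
create(b): bitmap=F.............. | b=[0]
append(b, 2): bitmap=FFF............ | b=[0, 1, 2]
append(b, 3): bitmap=FFFFFF......... | b=[0, 1, 2, 3, 4, 5]
truncate(b, 3): bitmap=FFF............ | b=[0, 1, 2]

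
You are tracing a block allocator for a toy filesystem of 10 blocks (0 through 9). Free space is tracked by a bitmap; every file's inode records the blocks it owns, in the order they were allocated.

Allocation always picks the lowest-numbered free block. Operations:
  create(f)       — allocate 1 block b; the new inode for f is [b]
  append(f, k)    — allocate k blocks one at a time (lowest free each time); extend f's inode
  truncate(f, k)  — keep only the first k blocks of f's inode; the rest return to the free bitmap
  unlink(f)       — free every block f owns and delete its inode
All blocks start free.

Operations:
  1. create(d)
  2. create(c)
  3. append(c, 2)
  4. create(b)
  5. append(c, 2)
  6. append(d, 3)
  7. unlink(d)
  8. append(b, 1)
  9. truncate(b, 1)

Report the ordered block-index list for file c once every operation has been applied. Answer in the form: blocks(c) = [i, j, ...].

create(d): bitmap=F......... | d=[0]
create(c): bitmap=FF........ | c=[1] d=[0]
append(c, 2): bitmap=FFFF...... | c=[1, 2, 3] d=[0]
create(b): bitmap=FFFFF..... | b=[4] c=[1, 2, 3] d=[0]
append(c, 2): bitmap=FFFFFFF... | b=[4] c=[1, 2, 3, 5, 6] d=[0]
append(d, 3): bitmap=FFFFFFFFFF | b=[4] c=[1, 2, 3, 5, 6] d=[0, 7, 8, 9]
unlink(d): bitmap=.FFFFFF... | b=[4] c=[1, 2, 3, 5, 6]
append(b, 1): bitmap=FFFFFFF... | b=[4, 0] c=[1, 2, 3, 5, 6]
truncate(b, 1): bitmap=.FFFFFF... | b=[4] c=[1, 2, 3, 5, 6]

blocks(c) = [1, 2, 3, 5, 6]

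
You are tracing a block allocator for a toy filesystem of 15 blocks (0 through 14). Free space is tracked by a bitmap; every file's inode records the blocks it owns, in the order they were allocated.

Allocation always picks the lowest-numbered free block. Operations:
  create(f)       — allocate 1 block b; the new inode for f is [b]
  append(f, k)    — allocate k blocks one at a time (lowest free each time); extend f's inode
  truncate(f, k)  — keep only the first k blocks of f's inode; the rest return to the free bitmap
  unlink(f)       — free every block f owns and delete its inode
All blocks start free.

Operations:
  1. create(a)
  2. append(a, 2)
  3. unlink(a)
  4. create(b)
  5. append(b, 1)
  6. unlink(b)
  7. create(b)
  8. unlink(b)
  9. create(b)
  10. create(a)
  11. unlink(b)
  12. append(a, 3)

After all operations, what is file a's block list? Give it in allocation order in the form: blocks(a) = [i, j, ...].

blocks(a) = [1, 0, 2, 3]

create(a): bitmap=F.............. | a=[0]
append(a, 2): bitmap=FFF............ | a=[0, 1, 2]
unlink(a): bitmap=............... | 
create(b): bitmap=F.............. | b=[0]
append(b, 1): bitmap=FF............. | b=[0, 1]
unlink(b): bitmap=............... | 
create(b): bitmap=F.............. | b=[0]
unlink(b): bitmap=............... | 
create(b): bitmap=F.............. | b=[0]
create(a): bitmap=FF............. | a=[1] b=[0]
unlink(b): bitmap=.F............. | a=[1]
append(a, 3): bitmap=FFFF........... | a=[1, 0, 2, 3]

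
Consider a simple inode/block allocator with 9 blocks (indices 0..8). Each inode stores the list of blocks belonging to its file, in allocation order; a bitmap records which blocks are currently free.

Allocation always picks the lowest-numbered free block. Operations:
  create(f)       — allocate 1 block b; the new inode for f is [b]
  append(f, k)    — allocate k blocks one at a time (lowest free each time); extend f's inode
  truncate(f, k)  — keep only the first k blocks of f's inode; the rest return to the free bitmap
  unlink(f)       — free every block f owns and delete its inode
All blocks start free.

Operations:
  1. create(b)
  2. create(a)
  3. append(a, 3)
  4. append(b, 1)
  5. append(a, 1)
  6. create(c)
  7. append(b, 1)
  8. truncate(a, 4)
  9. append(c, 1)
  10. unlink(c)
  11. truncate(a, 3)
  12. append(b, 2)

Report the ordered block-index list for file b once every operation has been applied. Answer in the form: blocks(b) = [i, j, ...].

blocks(b) = [0, 5, 8, 4, 6]

after create(b) → b:[0]  free=[F........]
after create(a) → a:[1], b:[0]  free=[FF.......]
after append(a, 3) → a:[1, 2, 3, 4], b:[0]  free=[FFFFF....]
after append(b, 1) → a:[1, 2, 3, 4], b:[0, 5]  free=[FFFFFF...]
after append(a, 1) → a:[1, 2, 3, 4, 6], b:[0, 5]  free=[FFFFFFF..]
after create(c) → a:[1, 2, 3, 4, 6], b:[0, 5], c:[7]  free=[FFFFFFFF.]
after append(b, 1) → a:[1, 2, 3, 4, 6], b:[0, 5, 8], c:[7]  free=[FFFFFFFFF]
after truncate(a, 4) → a:[1, 2, 3, 4], b:[0, 5, 8], c:[7]  free=[FFFFFF.FF]
after append(c, 1) → a:[1, 2, 3, 4], b:[0, 5, 8], c:[7, 6]  free=[FFFFFFFFF]
after unlink(c) → a:[1, 2, 3, 4], b:[0, 5, 8]  free=[FFFFFF..F]
after truncate(a, 3) → a:[1, 2, 3], b:[0, 5, 8]  free=[FFFF.F..F]
after append(b, 2) → a:[1, 2, 3], b:[0, 5, 8, 4, 6]  free=[FFFFFFF.F]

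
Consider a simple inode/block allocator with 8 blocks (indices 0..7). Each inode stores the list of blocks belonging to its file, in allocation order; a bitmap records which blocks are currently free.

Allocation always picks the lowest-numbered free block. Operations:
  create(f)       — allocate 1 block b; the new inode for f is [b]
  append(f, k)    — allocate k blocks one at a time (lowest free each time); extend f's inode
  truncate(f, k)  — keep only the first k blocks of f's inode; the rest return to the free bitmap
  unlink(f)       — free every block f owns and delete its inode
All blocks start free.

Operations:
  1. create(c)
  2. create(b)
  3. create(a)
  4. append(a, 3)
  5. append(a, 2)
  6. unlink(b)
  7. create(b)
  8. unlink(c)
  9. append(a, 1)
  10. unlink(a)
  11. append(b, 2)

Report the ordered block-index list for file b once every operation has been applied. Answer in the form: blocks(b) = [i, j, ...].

blocks(b) = [1, 0, 2]

  1. create(c)  ⇒  F.......  {c→[0]}
  2. create(b)  ⇒  FF......  {b→[1]; c→[0]}
  3. create(a)  ⇒  FFF.....  {a→[2]; b→[1]; c→[0]}
  4. append(a, 3)  ⇒  FFFFFF..  {a→[2, 3, 4, 5]; b→[1]; c→[0]}
  5. append(a, 2)  ⇒  FFFFFFFF  {a→[2, 3, 4, 5, 6, 7]; b→[1]; c→[0]}
  6. unlink(b)  ⇒  F.FFFFFF  {a→[2, 3, 4, 5, 6, 7]; c→[0]}
  7. create(b)  ⇒  FFFFFFFF  {a→[2, 3, 4, 5, 6, 7]; b→[1]; c→[0]}
  8. unlink(c)  ⇒  .FFFFFFF  {a→[2, 3, 4, 5, 6, 7]; b→[1]}
  9. append(a, 1)  ⇒  FFFFFFFF  {a→[2, 3, 4, 5, 6, 7, 0]; b→[1]}
  10. unlink(a)  ⇒  .F......  {b→[1]}
  11. append(b, 2)  ⇒  FFF.....  {b→[1, 0, 2]}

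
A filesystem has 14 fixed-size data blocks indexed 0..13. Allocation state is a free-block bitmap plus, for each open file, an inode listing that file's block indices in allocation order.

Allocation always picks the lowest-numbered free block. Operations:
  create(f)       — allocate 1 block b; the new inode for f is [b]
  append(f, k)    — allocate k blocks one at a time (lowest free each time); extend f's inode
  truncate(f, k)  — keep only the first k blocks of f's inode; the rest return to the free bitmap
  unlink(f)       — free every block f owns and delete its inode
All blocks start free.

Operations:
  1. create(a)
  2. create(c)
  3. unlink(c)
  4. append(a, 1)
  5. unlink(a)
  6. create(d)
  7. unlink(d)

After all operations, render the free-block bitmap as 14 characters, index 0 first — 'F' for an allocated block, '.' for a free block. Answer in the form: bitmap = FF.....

create(a): bitmap=F............. | a=[0]
create(c): bitmap=FF............ | a=[0] c=[1]
unlink(c): bitmap=F............. | a=[0]
append(a, 1): bitmap=FF............ | a=[0, 1]
unlink(a): bitmap=.............. | 
create(d): bitmap=F............. | d=[0]
unlink(d): bitmap=.............. | 

bitmap = ..............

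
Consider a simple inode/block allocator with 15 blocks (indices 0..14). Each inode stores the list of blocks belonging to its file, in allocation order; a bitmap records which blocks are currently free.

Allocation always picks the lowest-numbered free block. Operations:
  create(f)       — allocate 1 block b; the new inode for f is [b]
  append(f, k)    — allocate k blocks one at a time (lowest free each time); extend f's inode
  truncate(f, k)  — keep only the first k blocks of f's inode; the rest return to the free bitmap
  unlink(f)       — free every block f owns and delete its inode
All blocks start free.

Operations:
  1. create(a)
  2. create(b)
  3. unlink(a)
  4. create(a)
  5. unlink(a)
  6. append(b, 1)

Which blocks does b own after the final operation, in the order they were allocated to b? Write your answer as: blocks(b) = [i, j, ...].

blocks(b) = [1, 0]

after create(a) → a:[0]  free=[F..............]
after create(b) → a:[0], b:[1]  free=[FF.............]
after unlink(a) → b:[1]  free=[.F.............]
after create(a) → a:[0], b:[1]  free=[FF.............]
after unlink(a) → b:[1]  free=[.F.............]
after append(b, 1) → b:[1, 0]  free=[FF.............]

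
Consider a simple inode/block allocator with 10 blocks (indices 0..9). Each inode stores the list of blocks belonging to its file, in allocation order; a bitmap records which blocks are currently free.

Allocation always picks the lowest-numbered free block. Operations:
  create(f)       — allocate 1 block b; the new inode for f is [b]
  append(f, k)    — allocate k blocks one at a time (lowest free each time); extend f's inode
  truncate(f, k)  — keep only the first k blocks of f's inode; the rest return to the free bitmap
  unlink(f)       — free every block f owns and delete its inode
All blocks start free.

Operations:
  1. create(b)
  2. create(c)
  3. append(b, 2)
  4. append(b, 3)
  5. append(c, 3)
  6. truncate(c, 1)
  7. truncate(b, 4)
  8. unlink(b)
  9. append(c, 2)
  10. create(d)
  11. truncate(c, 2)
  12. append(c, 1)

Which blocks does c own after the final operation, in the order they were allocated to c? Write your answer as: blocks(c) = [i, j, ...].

[1] create(b) — b=0 (map F.........)
[2] create(c) — b=0 c=1 (map FF........)
[3] append(b, 2) — b=0,2,3 c=1 (map FFFF......)
[4] append(b, 3) — b=0,2,3,4,5,6 c=1 (map FFFFFFF...)
[5] append(c, 3) — b=0,2,3,4,5,6 c=1,7,8,9 (map FFFFFFFFFF)
[6] truncate(c, 1) — b=0,2,3,4,5,6 c=1 (map FFFFFFF...)
[7] truncate(b, 4) — b=0,2,3,4 c=1 (map FFFFF.....)
[8] unlink(b) — c=1 (map .F........)
[9] append(c, 2) — c=1,0,2 (map FFF.......)
[10] create(d) — c=1,0,2 d=3 (map FFFF......)
[11] truncate(c, 2) — c=1,0 d=3 (map FF.F......)
[12] append(c, 1) — c=1,0,2 d=3 (map FFFF......)

blocks(c) = [1, 0, 2]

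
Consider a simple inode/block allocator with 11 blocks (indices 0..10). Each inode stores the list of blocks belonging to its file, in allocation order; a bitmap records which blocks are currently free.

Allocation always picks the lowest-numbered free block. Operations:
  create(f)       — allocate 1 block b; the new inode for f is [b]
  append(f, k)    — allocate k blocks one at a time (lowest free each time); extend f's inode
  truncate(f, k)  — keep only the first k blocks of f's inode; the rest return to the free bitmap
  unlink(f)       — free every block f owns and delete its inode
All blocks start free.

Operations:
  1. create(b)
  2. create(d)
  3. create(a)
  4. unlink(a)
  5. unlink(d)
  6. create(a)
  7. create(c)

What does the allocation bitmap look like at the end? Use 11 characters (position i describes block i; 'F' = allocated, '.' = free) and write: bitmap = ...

after create(b) → b:[0]  free=[F..........]
after create(d) → b:[0], d:[1]  free=[FF.........]
after create(a) → a:[2], b:[0], d:[1]  free=[FFF........]
after unlink(a) → b:[0], d:[1]  free=[FF.........]
after unlink(d) → b:[0]  free=[F..........]
after create(a) → a:[1], b:[0]  free=[FF.........]
after create(c) → a:[1], b:[0], c:[2]  free=[FFF........]

bitmap = FFF........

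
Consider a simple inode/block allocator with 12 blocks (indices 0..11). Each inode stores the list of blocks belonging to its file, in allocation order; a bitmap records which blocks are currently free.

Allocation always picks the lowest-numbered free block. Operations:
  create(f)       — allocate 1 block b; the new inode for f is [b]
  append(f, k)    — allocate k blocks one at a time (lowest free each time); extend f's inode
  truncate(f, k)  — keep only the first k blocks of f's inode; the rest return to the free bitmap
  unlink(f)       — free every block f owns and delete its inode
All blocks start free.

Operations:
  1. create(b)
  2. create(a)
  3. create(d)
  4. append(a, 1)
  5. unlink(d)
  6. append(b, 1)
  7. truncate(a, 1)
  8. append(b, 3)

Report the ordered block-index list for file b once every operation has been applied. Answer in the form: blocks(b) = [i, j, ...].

blocks(b) = [0, 2, 3, 4, 5]

[1] create(b) — b=0 (map F...........)
[2] create(a) — a=1 b=0 (map FF..........)
[3] create(d) — a=1 b=0 d=2 (map FFF.........)
[4] append(a, 1) — a=1,3 b=0 d=2 (map FFFF........)
[5] unlink(d) — a=1,3 b=0 (map FF.F........)
[6] append(b, 1) — a=1,3 b=0,2 (map FFFF........)
[7] truncate(a, 1) — a=1 b=0,2 (map FFF.........)
[8] append(b, 3) — a=1 b=0,2,3,4,5 (map FFFFFF......)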